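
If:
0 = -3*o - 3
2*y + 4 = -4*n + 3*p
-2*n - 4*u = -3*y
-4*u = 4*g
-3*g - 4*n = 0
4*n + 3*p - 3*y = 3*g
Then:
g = 24/43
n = -18/43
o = -1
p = 4/43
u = -24/43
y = -44/43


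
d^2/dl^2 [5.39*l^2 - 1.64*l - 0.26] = 10.7800000000000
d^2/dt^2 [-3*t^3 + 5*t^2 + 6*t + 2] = 10 - 18*t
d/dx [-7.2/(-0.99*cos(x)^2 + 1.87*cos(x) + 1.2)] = (14.256*cos(x) - 13.464)*sin(x)/(-0.99*cos(x)^2 + 1.87*cos(x) + 1.2)^2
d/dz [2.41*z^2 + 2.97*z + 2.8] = 4.82*z + 2.97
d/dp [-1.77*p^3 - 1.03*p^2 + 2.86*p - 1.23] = -5.31*p^2 - 2.06*p + 2.86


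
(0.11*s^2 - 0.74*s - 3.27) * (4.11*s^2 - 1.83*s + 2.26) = 0.4521*s^4 - 3.2427*s^3 - 11.8369*s^2 + 4.3117*s - 7.3902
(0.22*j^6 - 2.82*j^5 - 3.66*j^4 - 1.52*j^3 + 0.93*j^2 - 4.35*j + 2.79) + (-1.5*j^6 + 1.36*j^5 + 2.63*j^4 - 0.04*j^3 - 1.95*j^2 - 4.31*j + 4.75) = -1.28*j^6 - 1.46*j^5 - 1.03*j^4 - 1.56*j^3 - 1.02*j^2 - 8.66*j + 7.54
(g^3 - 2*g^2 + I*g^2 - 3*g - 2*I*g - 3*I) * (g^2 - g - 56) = g^5 - 3*g^4 + I*g^4 - 57*g^3 - 3*I*g^3 + 115*g^2 - 57*I*g^2 + 168*g + 115*I*g + 168*I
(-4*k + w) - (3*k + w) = -7*k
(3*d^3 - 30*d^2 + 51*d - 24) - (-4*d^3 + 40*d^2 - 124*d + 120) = 7*d^3 - 70*d^2 + 175*d - 144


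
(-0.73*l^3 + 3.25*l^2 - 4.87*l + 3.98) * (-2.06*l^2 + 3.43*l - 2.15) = 1.5038*l^5 - 9.1989*l^4 + 22.7492*l^3 - 31.8904*l^2 + 24.1219*l - 8.557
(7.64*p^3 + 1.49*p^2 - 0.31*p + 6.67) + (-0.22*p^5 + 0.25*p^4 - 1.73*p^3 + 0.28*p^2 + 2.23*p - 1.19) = -0.22*p^5 + 0.25*p^4 + 5.91*p^3 + 1.77*p^2 + 1.92*p + 5.48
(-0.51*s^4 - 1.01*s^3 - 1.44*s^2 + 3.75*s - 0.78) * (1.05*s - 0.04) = -0.5355*s^5 - 1.0401*s^4 - 1.4716*s^3 + 3.9951*s^2 - 0.969*s + 0.0312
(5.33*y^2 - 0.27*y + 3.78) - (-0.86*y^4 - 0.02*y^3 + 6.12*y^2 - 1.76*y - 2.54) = 0.86*y^4 + 0.02*y^3 - 0.79*y^2 + 1.49*y + 6.32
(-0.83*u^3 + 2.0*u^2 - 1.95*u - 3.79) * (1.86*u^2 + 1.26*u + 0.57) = -1.5438*u^5 + 2.6742*u^4 - 1.5801*u^3 - 8.3664*u^2 - 5.8869*u - 2.1603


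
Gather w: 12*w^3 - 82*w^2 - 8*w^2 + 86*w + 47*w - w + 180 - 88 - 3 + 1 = 12*w^3 - 90*w^2 + 132*w + 90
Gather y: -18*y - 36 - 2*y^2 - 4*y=-2*y^2 - 22*y - 36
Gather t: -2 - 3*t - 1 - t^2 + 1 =-t^2 - 3*t - 2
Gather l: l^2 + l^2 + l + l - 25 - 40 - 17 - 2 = 2*l^2 + 2*l - 84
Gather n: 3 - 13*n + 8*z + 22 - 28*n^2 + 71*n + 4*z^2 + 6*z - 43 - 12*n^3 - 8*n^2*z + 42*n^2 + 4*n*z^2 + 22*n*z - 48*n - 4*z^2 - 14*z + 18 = -12*n^3 + n^2*(14 - 8*z) + n*(4*z^2 + 22*z + 10)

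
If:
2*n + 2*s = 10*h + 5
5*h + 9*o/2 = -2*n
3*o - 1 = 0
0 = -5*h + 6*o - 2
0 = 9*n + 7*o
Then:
No Solution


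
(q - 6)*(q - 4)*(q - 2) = q^3 - 12*q^2 + 44*q - 48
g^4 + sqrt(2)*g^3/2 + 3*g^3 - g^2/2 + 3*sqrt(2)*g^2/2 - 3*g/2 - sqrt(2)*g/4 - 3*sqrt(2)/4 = (g + 3)*(g - sqrt(2)/2)*(g + sqrt(2)/2)^2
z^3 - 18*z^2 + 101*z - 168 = (z - 8)*(z - 7)*(z - 3)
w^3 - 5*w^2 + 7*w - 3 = (w - 3)*(w - 1)^2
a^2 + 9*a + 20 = (a + 4)*(a + 5)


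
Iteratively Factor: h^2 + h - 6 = (h + 3)*(h - 2)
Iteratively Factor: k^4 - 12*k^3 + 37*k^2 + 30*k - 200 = (k - 4)*(k^3 - 8*k^2 + 5*k + 50) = (k - 5)*(k - 4)*(k^2 - 3*k - 10) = (k - 5)^2*(k - 4)*(k + 2)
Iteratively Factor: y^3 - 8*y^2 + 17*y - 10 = (y - 5)*(y^2 - 3*y + 2) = (y - 5)*(y - 1)*(y - 2)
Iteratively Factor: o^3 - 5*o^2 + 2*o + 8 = (o - 2)*(o^2 - 3*o - 4) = (o - 2)*(o + 1)*(o - 4)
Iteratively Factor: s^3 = (s)*(s^2) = s^2*(s)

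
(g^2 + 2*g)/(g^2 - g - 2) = g*(g + 2)/(g^2 - g - 2)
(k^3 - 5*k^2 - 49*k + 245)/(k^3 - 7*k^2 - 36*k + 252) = (k^2 + 2*k - 35)/(k^2 - 36)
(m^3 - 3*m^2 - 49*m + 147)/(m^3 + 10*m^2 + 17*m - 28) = (m^2 - 10*m + 21)/(m^2 + 3*m - 4)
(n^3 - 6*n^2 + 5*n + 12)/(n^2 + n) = n - 7 + 12/n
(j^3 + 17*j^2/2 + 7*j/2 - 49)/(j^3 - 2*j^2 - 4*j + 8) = (2*j^2 + 21*j + 49)/(2*(j^2 - 4))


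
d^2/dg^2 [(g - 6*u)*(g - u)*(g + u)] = 6*g - 12*u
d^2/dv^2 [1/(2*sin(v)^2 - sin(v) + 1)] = (-16*sin(v)^4 + 6*sin(v)^3 + 31*sin(v)^2 - 13*sin(v) - 2)/(-sin(v) - cos(2*v) + 2)^3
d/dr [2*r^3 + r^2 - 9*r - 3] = 6*r^2 + 2*r - 9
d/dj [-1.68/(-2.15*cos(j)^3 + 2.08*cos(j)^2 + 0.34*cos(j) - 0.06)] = (10.836*cos(j)^2 - 6.9888*cos(j) - 0.5712)*sin(j)/(2.15*cos(j)^3 - 2.08*cos(j)^2 - 0.34*cos(j) + 0.06)^2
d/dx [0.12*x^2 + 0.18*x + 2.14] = 0.24*x + 0.18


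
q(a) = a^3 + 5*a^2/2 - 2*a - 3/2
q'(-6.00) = 76.00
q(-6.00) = -115.50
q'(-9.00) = 196.00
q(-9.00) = -510.00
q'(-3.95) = 25.06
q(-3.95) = -16.22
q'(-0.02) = -2.10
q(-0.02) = -1.46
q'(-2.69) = 6.26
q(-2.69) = 2.51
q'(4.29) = 74.66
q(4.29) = 114.88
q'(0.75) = 3.44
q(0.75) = -1.17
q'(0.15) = -1.18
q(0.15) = -1.74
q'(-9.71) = 232.30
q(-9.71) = -661.87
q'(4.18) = 71.32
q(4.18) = 106.86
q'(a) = 3*a^2 + 5*a - 2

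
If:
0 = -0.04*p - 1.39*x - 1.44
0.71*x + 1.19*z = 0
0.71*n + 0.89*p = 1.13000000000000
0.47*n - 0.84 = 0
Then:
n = 1.79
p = -0.16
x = -1.03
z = 0.62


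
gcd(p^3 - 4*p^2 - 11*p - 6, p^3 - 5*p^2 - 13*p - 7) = p^2 + 2*p + 1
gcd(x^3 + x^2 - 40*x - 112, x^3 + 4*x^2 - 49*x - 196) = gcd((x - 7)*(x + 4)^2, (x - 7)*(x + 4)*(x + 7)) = x^2 - 3*x - 28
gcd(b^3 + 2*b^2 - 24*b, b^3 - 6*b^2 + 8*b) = b^2 - 4*b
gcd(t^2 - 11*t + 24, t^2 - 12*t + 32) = t - 8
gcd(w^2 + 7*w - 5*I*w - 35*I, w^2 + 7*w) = w + 7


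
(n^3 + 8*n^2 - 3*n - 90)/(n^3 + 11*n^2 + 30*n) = (n - 3)/n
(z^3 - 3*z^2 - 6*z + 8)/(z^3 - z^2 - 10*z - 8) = (z - 1)/(z + 1)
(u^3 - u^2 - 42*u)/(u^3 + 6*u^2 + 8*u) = (u^2 - u - 42)/(u^2 + 6*u + 8)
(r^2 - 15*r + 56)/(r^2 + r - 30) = (r^2 - 15*r + 56)/(r^2 + r - 30)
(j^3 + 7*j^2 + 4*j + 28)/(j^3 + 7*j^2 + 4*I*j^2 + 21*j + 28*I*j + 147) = (j^2 + 4)/(j^2 + 4*I*j + 21)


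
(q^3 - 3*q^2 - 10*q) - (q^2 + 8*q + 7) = q^3 - 4*q^2 - 18*q - 7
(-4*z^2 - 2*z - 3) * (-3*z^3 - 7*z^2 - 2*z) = 12*z^5 + 34*z^4 + 31*z^3 + 25*z^2 + 6*z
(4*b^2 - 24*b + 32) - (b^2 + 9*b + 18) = 3*b^2 - 33*b + 14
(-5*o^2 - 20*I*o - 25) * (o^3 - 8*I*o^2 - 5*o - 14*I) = -5*o^5 + 20*I*o^4 - 160*o^3 + 370*I*o^2 - 155*o + 350*I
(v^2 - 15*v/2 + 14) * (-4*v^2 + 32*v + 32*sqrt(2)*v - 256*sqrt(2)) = -4*v^4 + 32*sqrt(2)*v^3 + 62*v^3 - 496*sqrt(2)*v^2 - 296*v^2 + 448*v + 2368*sqrt(2)*v - 3584*sqrt(2)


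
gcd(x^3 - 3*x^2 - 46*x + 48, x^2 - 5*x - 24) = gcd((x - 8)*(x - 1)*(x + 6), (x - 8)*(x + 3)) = x - 8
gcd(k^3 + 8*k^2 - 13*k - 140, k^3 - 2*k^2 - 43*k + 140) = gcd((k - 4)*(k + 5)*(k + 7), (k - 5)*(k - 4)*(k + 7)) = k^2 + 3*k - 28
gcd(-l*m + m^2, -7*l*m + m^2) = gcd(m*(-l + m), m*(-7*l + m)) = m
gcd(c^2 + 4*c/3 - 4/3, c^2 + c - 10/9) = c - 2/3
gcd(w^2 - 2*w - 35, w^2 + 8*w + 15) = w + 5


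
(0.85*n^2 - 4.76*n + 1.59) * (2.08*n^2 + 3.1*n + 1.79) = 1.768*n^4 - 7.2658*n^3 - 9.9273*n^2 - 3.5914*n + 2.8461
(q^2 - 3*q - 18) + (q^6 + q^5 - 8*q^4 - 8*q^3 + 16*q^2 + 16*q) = q^6 + q^5 - 8*q^4 - 8*q^3 + 17*q^2 + 13*q - 18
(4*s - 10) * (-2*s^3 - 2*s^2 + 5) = -8*s^4 + 12*s^3 + 20*s^2 + 20*s - 50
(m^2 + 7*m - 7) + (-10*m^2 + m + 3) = -9*m^2 + 8*m - 4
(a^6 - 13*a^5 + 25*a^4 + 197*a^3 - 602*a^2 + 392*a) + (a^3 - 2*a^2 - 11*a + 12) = a^6 - 13*a^5 + 25*a^4 + 198*a^3 - 604*a^2 + 381*a + 12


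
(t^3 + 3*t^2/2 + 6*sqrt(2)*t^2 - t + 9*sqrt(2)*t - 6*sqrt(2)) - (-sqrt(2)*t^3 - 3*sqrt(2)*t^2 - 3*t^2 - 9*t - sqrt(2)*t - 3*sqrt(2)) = t^3 + sqrt(2)*t^3 + 9*t^2/2 + 9*sqrt(2)*t^2 + 8*t + 10*sqrt(2)*t - 3*sqrt(2)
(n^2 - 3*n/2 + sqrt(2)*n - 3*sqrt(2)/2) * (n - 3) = n^3 - 9*n^2/2 + sqrt(2)*n^2 - 9*sqrt(2)*n/2 + 9*n/2 + 9*sqrt(2)/2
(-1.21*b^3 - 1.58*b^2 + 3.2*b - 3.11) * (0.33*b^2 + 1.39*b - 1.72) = -0.3993*b^5 - 2.2033*b^4 + 0.941*b^3 + 6.1393*b^2 - 9.8269*b + 5.3492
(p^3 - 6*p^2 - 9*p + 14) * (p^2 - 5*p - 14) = p^5 - 11*p^4 + 7*p^3 + 143*p^2 + 56*p - 196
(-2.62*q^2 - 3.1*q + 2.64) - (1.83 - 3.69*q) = -2.62*q^2 + 0.59*q + 0.81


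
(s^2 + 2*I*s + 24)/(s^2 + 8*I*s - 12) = (s - 4*I)/(s + 2*I)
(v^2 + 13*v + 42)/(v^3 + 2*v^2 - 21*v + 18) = (v + 7)/(v^2 - 4*v + 3)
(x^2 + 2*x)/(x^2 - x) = (x + 2)/(x - 1)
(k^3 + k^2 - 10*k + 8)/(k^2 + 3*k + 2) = (k^3 + k^2 - 10*k + 8)/(k^2 + 3*k + 2)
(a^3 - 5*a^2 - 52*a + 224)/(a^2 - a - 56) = a - 4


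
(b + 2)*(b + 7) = b^2 + 9*b + 14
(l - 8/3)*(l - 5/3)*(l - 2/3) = l^3 - 5*l^2 + 22*l/3 - 80/27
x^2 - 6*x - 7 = (x - 7)*(x + 1)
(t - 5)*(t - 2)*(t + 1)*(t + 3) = t^4 - 3*t^3 - 15*t^2 + 19*t + 30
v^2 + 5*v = v*(v + 5)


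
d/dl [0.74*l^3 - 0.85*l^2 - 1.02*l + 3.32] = 2.22*l^2 - 1.7*l - 1.02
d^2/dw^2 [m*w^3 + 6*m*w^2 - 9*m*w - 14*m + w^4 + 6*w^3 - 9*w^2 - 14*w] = 6*m*w + 12*m + 12*w^2 + 36*w - 18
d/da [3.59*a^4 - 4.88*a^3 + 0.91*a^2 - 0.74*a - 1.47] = 14.36*a^3 - 14.64*a^2 + 1.82*a - 0.74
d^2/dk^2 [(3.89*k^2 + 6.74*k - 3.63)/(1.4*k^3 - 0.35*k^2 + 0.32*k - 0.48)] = (15.2488*k^6 + 79.2624*k^5 - 115.64952*k^4 + 61.53994*k^3 + 38.00475*k^2 - 18.99072*k + 4.339296)/(2.744*k^9 - 2.058*k^8 + 2.3961*k^7 - 3.806075*k^6 + 1.95888*k^5 - 1.57416*k^4 + 1.323008*k^3 - 0.389376*k^2 + 0.221184*k - 0.110592)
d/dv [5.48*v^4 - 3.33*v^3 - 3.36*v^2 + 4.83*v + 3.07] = 21.92*v^3 - 9.99*v^2 - 6.72*v + 4.83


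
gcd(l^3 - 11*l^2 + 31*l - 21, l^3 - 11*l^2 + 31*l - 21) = l^3 - 11*l^2 + 31*l - 21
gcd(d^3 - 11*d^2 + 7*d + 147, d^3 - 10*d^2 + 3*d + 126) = d^2 - 4*d - 21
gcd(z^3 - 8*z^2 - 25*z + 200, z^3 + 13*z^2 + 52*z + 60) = z + 5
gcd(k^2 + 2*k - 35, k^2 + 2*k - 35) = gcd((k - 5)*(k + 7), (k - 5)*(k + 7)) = k^2 + 2*k - 35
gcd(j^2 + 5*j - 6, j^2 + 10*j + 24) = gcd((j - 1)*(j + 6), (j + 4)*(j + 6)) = j + 6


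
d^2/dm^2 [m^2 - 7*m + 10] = 2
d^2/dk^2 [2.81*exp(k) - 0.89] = 2.81*exp(k)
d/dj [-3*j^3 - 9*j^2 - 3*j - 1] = -9*j^2 - 18*j - 3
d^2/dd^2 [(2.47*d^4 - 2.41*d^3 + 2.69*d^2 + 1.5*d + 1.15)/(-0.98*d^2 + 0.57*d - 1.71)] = (-4.744376*d^6 + 8.278452*d^5 - 29.650374*d^4 + 26.122338*d^3 - 80.343834*d^2 + 61.219026*d - 15.548688)/(0.941192*d^6 - 1.642284*d^5 + 5.882058*d^4 - 5.916429*d^3 + 10.263591*d^2 - 5.000211*d + 5.000211)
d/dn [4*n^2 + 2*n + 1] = 8*n + 2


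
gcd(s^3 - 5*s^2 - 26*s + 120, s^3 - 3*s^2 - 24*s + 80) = s^2 + s - 20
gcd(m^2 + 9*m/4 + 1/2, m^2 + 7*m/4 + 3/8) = m + 1/4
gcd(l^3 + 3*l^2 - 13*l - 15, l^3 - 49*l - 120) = l + 5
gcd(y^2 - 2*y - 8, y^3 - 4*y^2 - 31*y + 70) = 1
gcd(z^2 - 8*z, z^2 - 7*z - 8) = z - 8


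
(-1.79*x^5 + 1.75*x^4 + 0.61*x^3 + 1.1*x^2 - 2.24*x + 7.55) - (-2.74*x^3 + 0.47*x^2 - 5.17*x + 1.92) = -1.79*x^5 + 1.75*x^4 + 3.35*x^3 + 0.63*x^2 + 2.93*x + 5.63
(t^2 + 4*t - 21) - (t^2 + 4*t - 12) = -9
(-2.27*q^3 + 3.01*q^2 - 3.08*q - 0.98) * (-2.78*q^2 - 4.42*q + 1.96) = 6.3106*q^5 + 1.6656*q^4 - 9.191*q^3 + 22.2376*q^2 - 1.7052*q - 1.9208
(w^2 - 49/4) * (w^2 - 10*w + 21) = w^4 - 10*w^3 + 35*w^2/4 + 245*w/2 - 1029/4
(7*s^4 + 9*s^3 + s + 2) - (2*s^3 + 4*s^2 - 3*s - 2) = 7*s^4 + 7*s^3 - 4*s^2 + 4*s + 4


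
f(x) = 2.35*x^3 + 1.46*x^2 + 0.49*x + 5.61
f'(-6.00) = 236.77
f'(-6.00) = 236.77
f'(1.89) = 31.19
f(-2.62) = -27.92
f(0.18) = 5.76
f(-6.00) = -452.37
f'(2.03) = 35.47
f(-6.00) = -452.37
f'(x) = 7.05*x^2 + 2.92*x + 0.49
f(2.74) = 66.26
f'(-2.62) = 41.23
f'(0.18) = 1.24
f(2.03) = 32.28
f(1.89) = 27.62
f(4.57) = 262.63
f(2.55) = 55.32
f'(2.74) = 61.42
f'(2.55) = 53.78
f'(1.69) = 25.56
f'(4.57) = 161.07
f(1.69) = 21.95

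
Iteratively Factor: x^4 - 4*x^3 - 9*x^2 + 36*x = (x + 3)*(x^3 - 7*x^2 + 12*x) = (x - 4)*(x + 3)*(x^2 - 3*x) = x*(x - 4)*(x + 3)*(x - 3)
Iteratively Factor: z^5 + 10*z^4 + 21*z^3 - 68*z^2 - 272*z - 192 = (z + 4)*(z^4 + 6*z^3 - 3*z^2 - 56*z - 48) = (z + 1)*(z + 4)*(z^3 + 5*z^2 - 8*z - 48) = (z + 1)*(z + 4)^2*(z^2 + z - 12) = (z + 1)*(z + 4)^3*(z - 3)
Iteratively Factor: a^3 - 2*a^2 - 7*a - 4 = (a + 1)*(a^2 - 3*a - 4) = (a - 4)*(a + 1)*(a + 1)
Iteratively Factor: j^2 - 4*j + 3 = (j - 3)*(j - 1)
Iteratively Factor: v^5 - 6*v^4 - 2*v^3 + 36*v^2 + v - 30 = (v - 3)*(v^4 - 3*v^3 - 11*v^2 + 3*v + 10) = (v - 3)*(v - 1)*(v^3 - 2*v^2 - 13*v - 10) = (v - 5)*(v - 3)*(v - 1)*(v^2 + 3*v + 2) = (v - 5)*(v - 3)*(v - 1)*(v + 2)*(v + 1)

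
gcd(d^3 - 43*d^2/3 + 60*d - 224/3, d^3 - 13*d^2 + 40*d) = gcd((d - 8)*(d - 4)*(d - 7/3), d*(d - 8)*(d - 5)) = d - 8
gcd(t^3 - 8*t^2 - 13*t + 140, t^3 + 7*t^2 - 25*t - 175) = t - 5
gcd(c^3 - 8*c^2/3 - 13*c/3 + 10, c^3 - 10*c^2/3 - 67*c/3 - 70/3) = c + 2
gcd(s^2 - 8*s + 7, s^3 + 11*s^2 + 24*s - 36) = s - 1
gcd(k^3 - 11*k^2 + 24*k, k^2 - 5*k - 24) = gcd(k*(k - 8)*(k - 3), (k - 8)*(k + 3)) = k - 8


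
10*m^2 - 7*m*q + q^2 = (-5*m + q)*(-2*m + q)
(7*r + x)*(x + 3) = 7*r*x + 21*r + x^2 + 3*x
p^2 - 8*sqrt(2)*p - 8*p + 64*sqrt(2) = (p - 8)*(p - 8*sqrt(2))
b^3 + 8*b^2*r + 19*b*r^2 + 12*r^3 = (b + r)*(b + 3*r)*(b + 4*r)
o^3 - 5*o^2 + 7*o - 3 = (o - 3)*(o - 1)^2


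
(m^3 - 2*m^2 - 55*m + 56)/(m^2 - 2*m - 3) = (-m^3 + 2*m^2 + 55*m - 56)/(-m^2 + 2*m + 3)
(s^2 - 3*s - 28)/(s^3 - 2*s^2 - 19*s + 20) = (s - 7)/(s^2 - 6*s + 5)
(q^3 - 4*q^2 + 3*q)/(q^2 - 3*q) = q - 1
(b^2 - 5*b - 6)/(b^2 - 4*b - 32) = (-b^2 + 5*b + 6)/(-b^2 + 4*b + 32)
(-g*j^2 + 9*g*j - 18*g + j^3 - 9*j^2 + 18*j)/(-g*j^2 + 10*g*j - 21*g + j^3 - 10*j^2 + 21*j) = (j - 6)/(j - 7)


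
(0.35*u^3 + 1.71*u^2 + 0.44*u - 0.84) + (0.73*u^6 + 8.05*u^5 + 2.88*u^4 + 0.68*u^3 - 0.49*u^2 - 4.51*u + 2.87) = 0.73*u^6 + 8.05*u^5 + 2.88*u^4 + 1.03*u^3 + 1.22*u^2 - 4.07*u + 2.03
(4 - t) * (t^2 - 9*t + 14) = -t^3 + 13*t^2 - 50*t + 56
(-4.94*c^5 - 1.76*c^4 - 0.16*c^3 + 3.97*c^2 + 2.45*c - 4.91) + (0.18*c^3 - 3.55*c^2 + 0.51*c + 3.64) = -4.94*c^5 - 1.76*c^4 + 0.02*c^3 + 0.42*c^2 + 2.96*c - 1.27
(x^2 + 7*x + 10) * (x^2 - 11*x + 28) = x^4 - 4*x^3 - 39*x^2 + 86*x + 280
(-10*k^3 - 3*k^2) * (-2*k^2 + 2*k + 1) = 20*k^5 - 14*k^4 - 16*k^3 - 3*k^2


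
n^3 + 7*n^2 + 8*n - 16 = (n - 1)*(n + 4)^2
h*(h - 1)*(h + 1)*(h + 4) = h^4 + 4*h^3 - h^2 - 4*h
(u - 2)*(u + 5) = u^2 + 3*u - 10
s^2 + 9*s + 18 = (s + 3)*(s + 6)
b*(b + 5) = b^2 + 5*b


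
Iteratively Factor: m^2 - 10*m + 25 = (m - 5)*(m - 5)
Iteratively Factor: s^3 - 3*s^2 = (s)*(s^2 - 3*s) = s^2*(s - 3)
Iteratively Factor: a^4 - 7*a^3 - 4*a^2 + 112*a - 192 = (a + 4)*(a^3 - 11*a^2 + 40*a - 48) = (a - 3)*(a + 4)*(a^2 - 8*a + 16) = (a - 4)*(a - 3)*(a + 4)*(a - 4)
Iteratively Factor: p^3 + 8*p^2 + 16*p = (p)*(p^2 + 8*p + 16) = p*(p + 4)*(p + 4)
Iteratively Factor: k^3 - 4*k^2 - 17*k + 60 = (k + 4)*(k^2 - 8*k + 15) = (k - 3)*(k + 4)*(k - 5)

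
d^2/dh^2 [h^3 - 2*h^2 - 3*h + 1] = 6*h - 4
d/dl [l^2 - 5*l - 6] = 2*l - 5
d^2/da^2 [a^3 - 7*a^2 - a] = 6*a - 14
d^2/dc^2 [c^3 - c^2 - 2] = 6*c - 2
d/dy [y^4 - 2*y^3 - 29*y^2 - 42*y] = 4*y^3 - 6*y^2 - 58*y - 42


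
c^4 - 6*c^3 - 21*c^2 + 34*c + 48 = (c - 8)*(c - 2)*(c + 1)*(c + 3)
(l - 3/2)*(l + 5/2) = l^2 + l - 15/4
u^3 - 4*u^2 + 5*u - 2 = (u - 2)*(u - 1)^2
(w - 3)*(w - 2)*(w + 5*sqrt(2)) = w^3 - 5*w^2 + 5*sqrt(2)*w^2 - 25*sqrt(2)*w + 6*w + 30*sqrt(2)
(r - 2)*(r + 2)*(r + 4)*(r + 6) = r^4 + 10*r^3 + 20*r^2 - 40*r - 96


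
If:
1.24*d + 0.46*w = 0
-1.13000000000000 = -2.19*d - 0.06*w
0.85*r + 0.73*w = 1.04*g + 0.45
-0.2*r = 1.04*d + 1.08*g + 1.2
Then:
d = 0.56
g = -1.62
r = -0.16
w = -1.50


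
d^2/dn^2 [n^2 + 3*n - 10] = 2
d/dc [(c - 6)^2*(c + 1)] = (c - 6)*(3*c - 4)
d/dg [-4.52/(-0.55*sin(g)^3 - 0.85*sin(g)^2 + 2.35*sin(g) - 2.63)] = (-7.458*sin(g)^2 - 7.684*sin(g) + 10.622)*cos(g)/(0.55*sin(g)^3 + 0.85*sin(g)^2 - 2.35*sin(g) + 2.63)^2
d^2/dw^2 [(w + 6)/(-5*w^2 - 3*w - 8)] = 2*(-(w + 6)*(10*w + 3)^2 + 3*(5*w + 11)*(5*w^2 + 3*w + 8))/(5*w^2 + 3*w + 8)^3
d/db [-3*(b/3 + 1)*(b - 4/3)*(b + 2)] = -3*b^2 - 22*b/3 + 2/3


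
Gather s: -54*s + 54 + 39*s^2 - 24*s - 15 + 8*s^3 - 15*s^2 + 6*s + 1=8*s^3 + 24*s^2 - 72*s + 40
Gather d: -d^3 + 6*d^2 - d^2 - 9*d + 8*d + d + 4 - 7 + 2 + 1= -d^3 + 5*d^2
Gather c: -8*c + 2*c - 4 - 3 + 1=-6*c - 6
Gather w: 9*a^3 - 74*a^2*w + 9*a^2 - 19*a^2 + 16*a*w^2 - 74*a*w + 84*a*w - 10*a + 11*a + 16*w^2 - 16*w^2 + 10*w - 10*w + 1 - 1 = 9*a^3 - 10*a^2 + 16*a*w^2 + a + w*(-74*a^2 + 10*a)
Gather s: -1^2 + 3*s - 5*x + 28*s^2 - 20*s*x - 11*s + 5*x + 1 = 28*s^2 + s*(-20*x - 8)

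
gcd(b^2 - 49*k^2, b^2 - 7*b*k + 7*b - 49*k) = b - 7*k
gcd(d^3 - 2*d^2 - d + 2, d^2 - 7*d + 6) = d - 1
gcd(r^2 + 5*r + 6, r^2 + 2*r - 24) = 1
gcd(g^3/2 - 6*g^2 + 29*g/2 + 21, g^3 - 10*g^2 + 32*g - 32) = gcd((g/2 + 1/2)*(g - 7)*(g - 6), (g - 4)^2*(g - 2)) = 1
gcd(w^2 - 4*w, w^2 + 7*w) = w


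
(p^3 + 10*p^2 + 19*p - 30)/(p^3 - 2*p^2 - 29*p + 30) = (p + 6)/(p - 6)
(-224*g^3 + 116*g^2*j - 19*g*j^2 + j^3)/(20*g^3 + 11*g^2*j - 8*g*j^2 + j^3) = (-56*g^2 + 15*g*j - j^2)/(5*g^2 + 4*g*j - j^2)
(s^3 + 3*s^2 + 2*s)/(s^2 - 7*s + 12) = s*(s^2 + 3*s + 2)/(s^2 - 7*s + 12)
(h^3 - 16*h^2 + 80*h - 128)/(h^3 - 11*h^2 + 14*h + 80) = (h^2 - 8*h + 16)/(h^2 - 3*h - 10)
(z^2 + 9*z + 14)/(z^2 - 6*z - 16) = (z + 7)/(z - 8)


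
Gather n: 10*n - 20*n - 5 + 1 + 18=14 - 10*n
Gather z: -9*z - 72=-9*z - 72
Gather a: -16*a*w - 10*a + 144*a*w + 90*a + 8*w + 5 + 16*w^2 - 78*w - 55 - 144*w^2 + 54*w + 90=a*(128*w + 80) - 128*w^2 - 16*w + 40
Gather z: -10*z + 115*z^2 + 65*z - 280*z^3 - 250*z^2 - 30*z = -280*z^3 - 135*z^2 + 25*z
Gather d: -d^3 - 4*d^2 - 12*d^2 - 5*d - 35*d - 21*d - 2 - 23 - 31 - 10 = -d^3 - 16*d^2 - 61*d - 66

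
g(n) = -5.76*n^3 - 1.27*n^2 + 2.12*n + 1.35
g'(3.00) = -161.02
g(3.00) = -159.24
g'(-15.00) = -3847.78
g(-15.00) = 19123.80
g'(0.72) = -8.67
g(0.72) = 0.07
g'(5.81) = -595.94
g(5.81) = -1158.87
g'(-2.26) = -80.40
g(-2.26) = 56.56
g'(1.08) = -20.78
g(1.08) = -5.10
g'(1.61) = -46.76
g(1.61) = -22.57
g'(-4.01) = -265.56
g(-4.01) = 343.84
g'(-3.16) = -162.40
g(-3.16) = 163.72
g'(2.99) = -159.96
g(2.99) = -157.64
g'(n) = -17.28*n^2 - 2.54*n + 2.12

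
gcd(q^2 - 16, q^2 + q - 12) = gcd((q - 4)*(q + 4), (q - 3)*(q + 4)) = q + 4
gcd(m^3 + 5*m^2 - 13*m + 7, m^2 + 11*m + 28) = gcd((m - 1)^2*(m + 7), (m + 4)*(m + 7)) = m + 7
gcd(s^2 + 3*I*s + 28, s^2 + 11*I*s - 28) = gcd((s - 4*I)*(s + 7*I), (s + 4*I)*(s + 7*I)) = s + 7*I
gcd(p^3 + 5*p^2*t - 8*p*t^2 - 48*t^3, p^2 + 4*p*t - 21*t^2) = p - 3*t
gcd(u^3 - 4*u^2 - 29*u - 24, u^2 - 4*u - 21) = u + 3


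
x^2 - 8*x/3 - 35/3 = (x - 5)*(x + 7/3)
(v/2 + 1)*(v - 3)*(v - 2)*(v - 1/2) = v^4/2 - 7*v^3/4 - 5*v^2/4 + 7*v - 3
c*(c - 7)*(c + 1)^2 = c^4 - 5*c^3 - 13*c^2 - 7*c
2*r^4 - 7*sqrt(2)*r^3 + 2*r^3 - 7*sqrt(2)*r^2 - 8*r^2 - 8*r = r*(r - 4*sqrt(2))*(sqrt(2)*r + 1)*(sqrt(2)*r + sqrt(2))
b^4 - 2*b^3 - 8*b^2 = b^2*(b - 4)*(b + 2)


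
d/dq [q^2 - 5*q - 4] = 2*q - 5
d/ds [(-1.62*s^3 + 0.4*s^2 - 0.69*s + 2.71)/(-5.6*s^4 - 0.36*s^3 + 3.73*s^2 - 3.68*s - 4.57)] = (-9.072*s^6 + 4.48*s^5 - 17.4906*s^4 + 72.1304*s^3 + 26.2387*s^2 - 23.8726*s + 13.1261)/(31.36*s^8 + 4.032*s^7 - 41.6464*s^6 + 38.5304*s^5 + 67.7465*s^4 - 24.1624*s^3 - 20.5498*s^2 + 33.6352*s + 20.8849)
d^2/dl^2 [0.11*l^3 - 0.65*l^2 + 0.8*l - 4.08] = 0.66*l - 1.3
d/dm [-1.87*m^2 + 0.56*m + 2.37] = 0.56 - 3.74*m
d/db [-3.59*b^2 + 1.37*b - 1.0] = 1.37 - 7.18*b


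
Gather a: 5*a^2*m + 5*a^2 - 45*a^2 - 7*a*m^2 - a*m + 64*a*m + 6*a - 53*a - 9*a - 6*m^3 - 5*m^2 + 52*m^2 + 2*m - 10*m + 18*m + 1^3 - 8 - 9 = a^2*(5*m - 40) + a*(-7*m^2 + 63*m - 56) - 6*m^3 + 47*m^2 + 10*m - 16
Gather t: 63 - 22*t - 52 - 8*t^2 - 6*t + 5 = -8*t^2 - 28*t + 16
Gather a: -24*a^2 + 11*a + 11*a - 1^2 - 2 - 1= -24*a^2 + 22*a - 4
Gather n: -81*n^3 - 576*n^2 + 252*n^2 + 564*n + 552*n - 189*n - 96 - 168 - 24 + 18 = -81*n^3 - 324*n^2 + 927*n - 270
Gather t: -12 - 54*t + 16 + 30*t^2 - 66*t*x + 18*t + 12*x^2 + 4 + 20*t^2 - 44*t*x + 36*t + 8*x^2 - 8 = 50*t^2 - 110*t*x + 20*x^2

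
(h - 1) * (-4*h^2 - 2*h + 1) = -4*h^3 + 2*h^2 + 3*h - 1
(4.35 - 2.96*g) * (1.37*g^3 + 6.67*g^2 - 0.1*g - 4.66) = -4.0552*g^4 - 13.7837*g^3 + 29.3105*g^2 + 13.3586*g - 20.271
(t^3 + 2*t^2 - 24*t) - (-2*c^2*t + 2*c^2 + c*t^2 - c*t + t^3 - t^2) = 2*c^2*t - 2*c^2 - c*t^2 + c*t + 3*t^2 - 24*t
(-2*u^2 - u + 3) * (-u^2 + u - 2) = 2*u^4 - u^3 + 5*u - 6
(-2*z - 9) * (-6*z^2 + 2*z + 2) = 12*z^3 + 50*z^2 - 22*z - 18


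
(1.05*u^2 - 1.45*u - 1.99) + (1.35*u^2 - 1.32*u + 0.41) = 2.4*u^2 - 2.77*u - 1.58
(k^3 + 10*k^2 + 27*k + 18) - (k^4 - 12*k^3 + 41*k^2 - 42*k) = -k^4 + 13*k^3 - 31*k^2 + 69*k + 18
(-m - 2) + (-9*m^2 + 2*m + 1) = -9*m^2 + m - 1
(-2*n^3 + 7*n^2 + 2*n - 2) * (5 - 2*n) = 4*n^4 - 24*n^3 + 31*n^2 + 14*n - 10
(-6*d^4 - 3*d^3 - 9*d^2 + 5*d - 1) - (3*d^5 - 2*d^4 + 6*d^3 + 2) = -3*d^5 - 4*d^4 - 9*d^3 - 9*d^2 + 5*d - 3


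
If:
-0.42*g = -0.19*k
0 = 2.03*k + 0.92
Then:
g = -0.21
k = -0.45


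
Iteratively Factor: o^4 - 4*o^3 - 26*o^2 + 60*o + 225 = (o + 3)*(o^3 - 7*o^2 - 5*o + 75) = (o + 3)^2*(o^2 - 10*o + 25) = (o - 5)*(o + 3)^2*(o - 5)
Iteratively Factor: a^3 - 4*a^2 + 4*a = (a - 2)*(a^2 - 2*a) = (a - 2)^2*(a)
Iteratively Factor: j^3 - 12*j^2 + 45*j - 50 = (j - 5)*(j^2 - 7*j + 10) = (j - 5)^2*(j - 2)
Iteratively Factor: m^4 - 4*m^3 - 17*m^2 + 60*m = (m)*(m^3 - 4*m^2 - 17*m + 60) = m*(m - 5)*(m^2 + m - 12) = m*(m - 5)*(m + 4)*(m - 3)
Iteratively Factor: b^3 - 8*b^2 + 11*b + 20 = (b + 1)*(b^2 - 9*b + 20) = (b - 4)*(b + 1)*(b - 5)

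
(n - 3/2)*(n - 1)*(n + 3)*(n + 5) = n^4 + 11*n^3/2 - 7*n^2/2 - 51*n/2 + 45/2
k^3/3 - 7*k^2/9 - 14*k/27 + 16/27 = (k/3 + 1/3)*(k - 8/3)*(k - 2/3)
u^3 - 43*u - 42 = (u - 7)*(u + 1)*(u + 6)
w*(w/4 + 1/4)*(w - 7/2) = w^3/4 - 5*w^2/8 - 7*w/8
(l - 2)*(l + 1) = l^2 - l - 2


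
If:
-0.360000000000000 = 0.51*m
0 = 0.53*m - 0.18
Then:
No Solution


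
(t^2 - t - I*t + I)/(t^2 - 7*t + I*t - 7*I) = (t^2 - t - I*t + I)/(t^2 - 7*t + I*t - 7*I)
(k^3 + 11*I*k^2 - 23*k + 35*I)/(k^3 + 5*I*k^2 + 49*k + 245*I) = (k - I)/(k - 7*I)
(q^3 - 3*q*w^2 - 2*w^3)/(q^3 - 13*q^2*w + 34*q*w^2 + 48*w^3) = (q^2 - q*w - 2*w^2)/(q^2 - 14*q*w + 48*w^2)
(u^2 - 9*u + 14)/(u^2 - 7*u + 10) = (u - 7)/(u - 5)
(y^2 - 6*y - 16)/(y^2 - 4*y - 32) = (y + 2)/(y + 4)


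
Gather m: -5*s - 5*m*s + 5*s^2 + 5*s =-5*m*s + 5*s^2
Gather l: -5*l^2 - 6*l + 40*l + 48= -5*l^2 + 34*l + 48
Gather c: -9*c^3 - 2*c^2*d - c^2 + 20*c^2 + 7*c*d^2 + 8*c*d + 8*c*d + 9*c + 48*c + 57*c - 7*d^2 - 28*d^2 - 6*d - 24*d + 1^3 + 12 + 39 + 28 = -9*c^3 + c^2*(19 - 2*d) + c*(7*d^2 + 16*d + 114) - 35*d^2 - 30*d + 80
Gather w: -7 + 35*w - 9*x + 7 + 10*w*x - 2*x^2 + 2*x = w*(10*x + 35) - 2*x^2 - 7*x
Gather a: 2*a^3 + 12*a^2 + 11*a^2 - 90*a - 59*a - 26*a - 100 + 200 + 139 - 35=2*a^3 + 23*a^2 - 175*a + 204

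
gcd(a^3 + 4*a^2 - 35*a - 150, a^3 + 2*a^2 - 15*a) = a + 5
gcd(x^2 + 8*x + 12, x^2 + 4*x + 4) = x + 2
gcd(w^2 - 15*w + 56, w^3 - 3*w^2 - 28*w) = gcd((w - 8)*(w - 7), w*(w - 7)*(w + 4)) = w - 7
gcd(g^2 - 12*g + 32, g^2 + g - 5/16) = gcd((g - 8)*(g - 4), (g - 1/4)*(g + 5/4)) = 1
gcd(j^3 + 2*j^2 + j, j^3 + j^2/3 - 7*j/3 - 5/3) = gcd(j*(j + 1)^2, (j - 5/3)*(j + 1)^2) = j^2 + 2*j + 1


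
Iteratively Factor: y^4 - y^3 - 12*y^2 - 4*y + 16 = (y + 2)*(y^3 - 3*y^2 - 6*y + 8) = (y + 2)^2*(y^2 - 5*y + 4) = (y - 1)*(y + 2)^2*(y - 4)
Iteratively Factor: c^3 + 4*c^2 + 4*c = (c + 2)*(c^2 + 2*c) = (c + 2)^2*(c)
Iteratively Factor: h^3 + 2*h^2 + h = (h)*(h^2 + 2*h + 1) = h*(h + 1)*(h + 1)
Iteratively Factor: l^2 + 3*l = (l)*(l + 3)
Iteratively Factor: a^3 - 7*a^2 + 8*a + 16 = (a - 4)*(a^2 - 3*a - 4) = (a - 4)^2*(a + 1)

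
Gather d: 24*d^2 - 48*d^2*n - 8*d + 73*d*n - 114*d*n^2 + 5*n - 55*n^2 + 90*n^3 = d^2*(24 - 48*n) + d*(-114*n^2 + 73*n - 8) + 90*n^3 - 55*n^2 + 5*n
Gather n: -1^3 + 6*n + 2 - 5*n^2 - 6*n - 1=-5*n^2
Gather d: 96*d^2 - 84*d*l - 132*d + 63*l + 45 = 96*d^2 + d*(-84*l - 132) + 63*l + 45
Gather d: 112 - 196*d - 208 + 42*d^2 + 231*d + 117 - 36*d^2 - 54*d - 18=6*d^2 - 19*d + 3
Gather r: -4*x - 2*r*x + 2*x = -2*r*x - 2*x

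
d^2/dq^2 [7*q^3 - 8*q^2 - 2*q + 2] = 42*q - 16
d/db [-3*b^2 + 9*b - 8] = 9 - 6*b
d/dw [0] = 0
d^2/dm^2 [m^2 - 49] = 2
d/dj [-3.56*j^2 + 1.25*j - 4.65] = 1.25 - 7.12*j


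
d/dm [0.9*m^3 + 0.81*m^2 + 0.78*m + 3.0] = 2.7*m^2 + 1.62*m + 0.78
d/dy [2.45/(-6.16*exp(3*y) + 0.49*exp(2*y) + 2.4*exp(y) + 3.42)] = (45.276*exp(2*y) - 2.401*exp(y) - 5.88)*exp(y)/(-6.16*exp(3*y) + 0.49*exp(2*y) + 2.4*exp(y) + 3.42)^2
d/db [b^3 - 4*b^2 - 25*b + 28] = 3*b^2 - 8*b - 25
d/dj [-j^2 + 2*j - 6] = 2 - 2*j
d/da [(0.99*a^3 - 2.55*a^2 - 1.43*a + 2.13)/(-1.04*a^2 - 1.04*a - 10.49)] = (-1.0296*a^4 - 2.0592*a^3 - 29.9905*a^2 + 57.9294*a + 17.2159)/(1.0816*a^4 + 2.1632*a^3 + 22.9008*a^2 + 21.8192*a + 110.0401)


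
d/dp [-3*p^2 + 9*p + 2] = 9 - 6*p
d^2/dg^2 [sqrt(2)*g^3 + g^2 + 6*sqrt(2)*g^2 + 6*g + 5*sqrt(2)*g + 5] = 6*sqrt(2)*g + 2 + 12*sqrt(2)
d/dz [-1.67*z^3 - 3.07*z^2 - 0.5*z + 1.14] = -5.01*z^2 - 6.14*z - 0.5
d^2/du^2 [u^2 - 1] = 2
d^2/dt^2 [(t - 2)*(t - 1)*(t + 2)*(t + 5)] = 12*t^2 + 24*t - 18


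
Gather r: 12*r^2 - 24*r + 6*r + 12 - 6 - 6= 12*r^2 - 18*r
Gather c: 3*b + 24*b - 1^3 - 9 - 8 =27*b - 18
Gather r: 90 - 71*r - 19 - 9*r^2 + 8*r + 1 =-9*r^2 - 63*r + 72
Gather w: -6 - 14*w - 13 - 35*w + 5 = -49*w - 14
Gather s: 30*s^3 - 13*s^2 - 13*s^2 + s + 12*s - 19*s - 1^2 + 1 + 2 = 30*s^3 - 26*s^2 - 6*s + 2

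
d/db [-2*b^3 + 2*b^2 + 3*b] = -6*b^2 + 4*b + 3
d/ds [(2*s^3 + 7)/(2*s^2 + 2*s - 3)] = 2*(3*s^2*(2*s^2 + 2*s - 3) - (2*s + 1)*(2*s^3 + 7))/(2*s^2 + 2*s - 3)^2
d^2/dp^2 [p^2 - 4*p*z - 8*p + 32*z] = 2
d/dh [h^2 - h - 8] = 2*h - 1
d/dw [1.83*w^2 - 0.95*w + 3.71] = 3.66*w - 0.95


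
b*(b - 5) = b^2 - 5*b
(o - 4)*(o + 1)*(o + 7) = o^3 + 4*o^2 - 25*o - 28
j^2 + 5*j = j*(j + 5)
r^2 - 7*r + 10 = (r - 5)*(r - 2)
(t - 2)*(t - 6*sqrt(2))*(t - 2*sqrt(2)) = t^3 - 8*sqrt(2)*t^2 - 2*t^2 + 16*sqrt(2)*t + 24*t - 48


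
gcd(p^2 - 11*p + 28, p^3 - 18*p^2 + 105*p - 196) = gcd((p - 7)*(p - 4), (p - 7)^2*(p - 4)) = p^2 - 11*p + 28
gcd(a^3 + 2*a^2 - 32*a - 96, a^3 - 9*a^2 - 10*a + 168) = a^2 - 2*a - 24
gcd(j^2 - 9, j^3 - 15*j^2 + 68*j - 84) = 1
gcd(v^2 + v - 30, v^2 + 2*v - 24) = v + 6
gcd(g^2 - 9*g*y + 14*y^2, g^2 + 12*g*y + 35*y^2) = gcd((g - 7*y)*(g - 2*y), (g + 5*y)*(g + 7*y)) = 1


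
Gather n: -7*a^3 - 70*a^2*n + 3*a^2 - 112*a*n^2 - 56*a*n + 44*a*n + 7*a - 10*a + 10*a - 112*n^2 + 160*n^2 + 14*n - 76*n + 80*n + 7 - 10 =-7*a^3 + 3*a^2 + 7*a + n^2*(48 - 112*a) + n*(-70*a^2 - 12*a + 18) - 3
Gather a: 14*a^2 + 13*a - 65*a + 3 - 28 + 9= 14*a^2 - 52*a - 16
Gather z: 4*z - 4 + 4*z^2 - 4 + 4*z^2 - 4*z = 8*z^2 - 8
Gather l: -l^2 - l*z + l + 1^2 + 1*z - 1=-l^2 + l*(1 - z) + z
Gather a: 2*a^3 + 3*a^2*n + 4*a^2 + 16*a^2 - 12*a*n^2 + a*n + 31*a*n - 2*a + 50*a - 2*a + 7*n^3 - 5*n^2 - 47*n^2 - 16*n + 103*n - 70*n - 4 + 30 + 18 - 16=2*a^3 + a^2*(3*n + 20) + a*(-12*n^2 + 32*n + 46) + 7*n^3 - 52*n^2 + 17*n + 28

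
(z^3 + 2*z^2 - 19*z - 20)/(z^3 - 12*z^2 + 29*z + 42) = (z^2 + z - 20)/(z^2 - 13*z + 42)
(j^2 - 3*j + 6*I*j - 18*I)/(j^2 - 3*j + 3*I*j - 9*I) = (j + 6*I)/(j + 3*I)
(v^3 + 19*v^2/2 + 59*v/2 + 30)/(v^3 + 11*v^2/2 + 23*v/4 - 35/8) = 4*(v^2 + 7*v + 12)/(4*v^2 + 12*v - 7)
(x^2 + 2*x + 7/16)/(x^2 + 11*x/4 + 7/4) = (x + 1/4)/(x + 1)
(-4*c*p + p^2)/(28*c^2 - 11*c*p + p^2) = p/(-7*c + p)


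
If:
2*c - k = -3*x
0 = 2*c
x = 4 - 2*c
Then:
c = 0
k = 12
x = 4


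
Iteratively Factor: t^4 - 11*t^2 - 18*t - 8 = (t + 1)*(t^3 - t^2 - 10*t - 8) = (t + 1)^2*(t^2 - 2*t - 8) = (t - 4)*(t + 1)^2*(t + 2)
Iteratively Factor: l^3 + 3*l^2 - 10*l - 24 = (l + 2)*(l^2 + l - 12) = (l - 3)*(l + 2)*(l + 4)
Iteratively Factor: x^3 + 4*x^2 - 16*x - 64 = (x - 4)*(x^2 + 8*x + 16) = (x - 4)*(x + 4)*(x + 4)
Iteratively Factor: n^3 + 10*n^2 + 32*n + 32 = (n + 4)*(n^2 + 6*n + 8) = (n + 4)^2*(n + 2)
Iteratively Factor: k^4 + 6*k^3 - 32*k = (k + 4)*(k^3 + 2*k^2 - 8*k) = (k + 4)^2*(k^2 - 2*k) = (k - 2)*(k + 4)^2*(k)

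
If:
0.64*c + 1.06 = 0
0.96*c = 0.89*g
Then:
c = -1.66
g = -1.79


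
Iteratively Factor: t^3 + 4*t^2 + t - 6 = (t + 3)*(t^2 + t - 2) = (t + 2)*(t + 3)*(t - 1)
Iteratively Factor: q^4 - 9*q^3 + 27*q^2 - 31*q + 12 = (q - 1)*(q^3 - 8*q^2 + 19*q - 12) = (q - 4)*(q - 1)*(q^2 - 4*q + 3) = (q - 4)*(q - 1)^2*(q - 3)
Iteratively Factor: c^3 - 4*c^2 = (c)*(c^2 - 4*c) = c^2*(c - 4)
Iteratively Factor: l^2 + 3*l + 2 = (l + 1)*(l + 2)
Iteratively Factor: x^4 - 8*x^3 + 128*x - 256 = (x - 4)*(x^3 - 4*x^2 - 16*x + 64) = (x - 4)*(x + 4)*(x^2 - 8*x + 16) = (x - 4)^2*(x + 4)*(x - 4)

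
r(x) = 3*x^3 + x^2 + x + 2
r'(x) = 9*x^2 + 2*x + 1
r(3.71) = 172.67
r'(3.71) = 132.30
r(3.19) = 112.75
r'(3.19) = 98.96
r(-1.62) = -9.75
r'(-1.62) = 21.38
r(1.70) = 21.33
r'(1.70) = 30.41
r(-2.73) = -54.32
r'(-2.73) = 62.62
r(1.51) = 16.12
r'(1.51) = 24.54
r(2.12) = 37.20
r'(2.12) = 45.69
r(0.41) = 2.78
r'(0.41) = 3.33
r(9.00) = 2279.00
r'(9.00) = 748.00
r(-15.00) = -9913.00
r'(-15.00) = 1996.00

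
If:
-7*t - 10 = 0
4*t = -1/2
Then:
No Solution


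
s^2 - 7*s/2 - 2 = (s - 4)*(s + 1/2)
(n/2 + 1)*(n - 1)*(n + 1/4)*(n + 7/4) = n^4/2 + 3*n^3/2 + 7*n^2/32 - 57*n/32 - 7/16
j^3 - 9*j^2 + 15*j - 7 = (j - 7)*(j - 1)^2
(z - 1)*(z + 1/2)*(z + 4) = z^3 + 7*z^2/2 - 5*z/2 - 2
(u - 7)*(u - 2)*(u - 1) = u^3 - 10*u^2 + 23*u - 14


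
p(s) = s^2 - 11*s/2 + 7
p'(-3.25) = -12.00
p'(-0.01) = -5.52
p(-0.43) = 9.55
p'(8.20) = 10.90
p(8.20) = 29.14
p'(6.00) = 6.50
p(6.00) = 10.00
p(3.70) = 0.34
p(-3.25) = 35.44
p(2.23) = -0.29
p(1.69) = 0.56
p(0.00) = 7.00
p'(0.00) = -5.50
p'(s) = 2*s - 11/2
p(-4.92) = 58.27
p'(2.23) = -1.04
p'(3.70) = 1.90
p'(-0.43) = -6.36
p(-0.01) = 7.06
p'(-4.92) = -15.34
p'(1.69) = -2.12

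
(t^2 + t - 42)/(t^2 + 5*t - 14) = (t - 6)/(t - 2)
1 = 1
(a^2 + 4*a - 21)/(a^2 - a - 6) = (a + 7)/(a + 2)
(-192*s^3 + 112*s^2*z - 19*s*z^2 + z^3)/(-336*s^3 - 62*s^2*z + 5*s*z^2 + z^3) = (24*s^2 - 11*s*z + z^2)/(42*s^2 + 13*s*z + z^2)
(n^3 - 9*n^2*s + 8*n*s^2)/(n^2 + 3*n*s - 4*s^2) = n*(n - 8*s)/(n + 4*s)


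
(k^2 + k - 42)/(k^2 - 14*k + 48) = (k + 7)/(k - 8)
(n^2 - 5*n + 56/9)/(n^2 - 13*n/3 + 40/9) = (3*n - 7)/(3*n - 5)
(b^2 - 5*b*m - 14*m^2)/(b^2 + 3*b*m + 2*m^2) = (b - 7*m)/(b + m)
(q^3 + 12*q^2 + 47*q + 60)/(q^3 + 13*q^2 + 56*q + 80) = (q + 3)/(q + 4)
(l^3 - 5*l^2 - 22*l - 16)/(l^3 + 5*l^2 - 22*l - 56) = (l^2 - 7*l - 8)/(l^2 + 3*l - 28)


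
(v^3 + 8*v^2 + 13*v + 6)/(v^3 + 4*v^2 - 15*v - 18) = (v + 1)/(v - 3)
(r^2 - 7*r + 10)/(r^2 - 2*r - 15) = (r - 2)/(r + 3)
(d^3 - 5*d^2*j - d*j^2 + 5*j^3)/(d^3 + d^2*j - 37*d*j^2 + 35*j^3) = (d + j)/(d + 7*j)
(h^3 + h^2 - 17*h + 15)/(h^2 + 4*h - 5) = h - 3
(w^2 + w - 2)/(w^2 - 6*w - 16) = (w - 1)/(w - 8)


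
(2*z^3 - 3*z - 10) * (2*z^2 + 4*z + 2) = 4*z^5 + 8*z^4 - 2*z^3 - 32*z^2 - 46*z - 20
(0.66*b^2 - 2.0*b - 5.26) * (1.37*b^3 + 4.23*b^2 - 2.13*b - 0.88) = 0.9042*b^5 + 0.0518000000000001*b^4 - 17.072*b^3 - 18.5706*b^2 + 12.9638*b + 4.6288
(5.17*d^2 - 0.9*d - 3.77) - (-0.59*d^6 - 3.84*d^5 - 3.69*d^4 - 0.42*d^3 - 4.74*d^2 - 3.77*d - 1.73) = 0.59*d^6 + 3.84*d^5 + 3.69*d^4 + 0.42*d^3 + 9.91*d^2 + 2.87*d - 2.04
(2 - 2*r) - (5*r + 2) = -7*r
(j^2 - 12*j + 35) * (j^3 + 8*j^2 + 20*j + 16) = j^5 - 4*j^4 - 41*j^3 + 56*j^2 + 508*j + 560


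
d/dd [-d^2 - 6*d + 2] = -2*d - 6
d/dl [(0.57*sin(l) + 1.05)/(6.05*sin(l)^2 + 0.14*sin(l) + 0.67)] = (-3.4485*sin(l)^2 - 12.705*sin(l) + 0.2349)*cos(l)/(36.6025*sin(l)^4 + 1.694*sin(l)^3 + 8.1266*sin(l)^2 + 0.1876*sin(l) + 0.4489)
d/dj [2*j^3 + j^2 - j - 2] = 6*j^2 + 2*j - 1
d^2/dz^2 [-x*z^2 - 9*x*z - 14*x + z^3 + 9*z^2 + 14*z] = -2*x + 6*z + 18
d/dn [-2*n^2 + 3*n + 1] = 3 - 4*n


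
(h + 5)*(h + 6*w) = h^2 + 6*h*w + 5*h + 30*w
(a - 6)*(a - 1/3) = a^2 - 19*a/3 + 2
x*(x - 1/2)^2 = x^3 - x^2 + x/4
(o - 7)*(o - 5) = o^2 - 12*o + 35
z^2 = z^2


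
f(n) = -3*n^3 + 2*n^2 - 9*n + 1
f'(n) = -9*n^2 + 4*n - 9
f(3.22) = -107.40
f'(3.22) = -89.44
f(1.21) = -12.28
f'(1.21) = -17.34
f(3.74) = -161.63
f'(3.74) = -119.93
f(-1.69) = 36.40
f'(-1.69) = -41.46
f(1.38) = -15.50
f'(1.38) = -20.62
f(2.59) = -61.02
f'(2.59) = -59.01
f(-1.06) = 16.36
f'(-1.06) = -23.35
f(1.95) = -31.19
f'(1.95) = -35.42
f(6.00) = -629.00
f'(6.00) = -309.00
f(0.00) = 1.00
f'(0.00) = -9.00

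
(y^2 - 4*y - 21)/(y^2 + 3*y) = (y - 7)/y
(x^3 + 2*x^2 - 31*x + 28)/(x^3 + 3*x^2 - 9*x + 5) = (x^2 + 3*x - 28)/(x^2 + 4*x - 5)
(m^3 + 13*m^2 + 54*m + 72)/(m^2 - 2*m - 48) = (m^2 + 7*m + 12)/(m - 8)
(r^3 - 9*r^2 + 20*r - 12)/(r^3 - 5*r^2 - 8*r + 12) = (r - 2)/(r + 2)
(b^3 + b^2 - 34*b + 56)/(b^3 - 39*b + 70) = (b - 4)/(b - 5)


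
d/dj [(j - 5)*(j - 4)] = 2*j - 9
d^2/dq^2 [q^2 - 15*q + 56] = 2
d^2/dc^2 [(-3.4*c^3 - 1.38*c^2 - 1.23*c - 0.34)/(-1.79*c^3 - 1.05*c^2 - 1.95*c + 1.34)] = (-5.6843418860808e-14*c^7 - 3.93728400000001*c^6 - 47.559942*c^5 + 95.904978*c^4 + 80.464452*c^3 + 3.11781599999998*c^2 + 56.083944*c + 14.926296)/(5.735339*c^9 + 10.092915*c^8 + 24.66441*c^7 + 10.267293*c^6 + 11.75787*c^5 - 20.517795*c^4 + 0.595346999999998*c^3 - 9.62991*c^2 + 10.50426*c - 2.406104)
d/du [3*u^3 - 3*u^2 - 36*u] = 9*u^2 - 6*u - 36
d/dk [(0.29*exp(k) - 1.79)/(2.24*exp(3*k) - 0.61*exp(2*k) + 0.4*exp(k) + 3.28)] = (-1.2992*exp(3*k) + 12.2057*exp(2*k) - 2.1838*exp(k) + 1.6672)*exp(k)/(5.0176*exp(6*k) - 2.7328*exp(5*k) + 2.1641*exp(4*k) + 14.2064*exp(3*k) - 3.8416*exp(2*k) + 2.624*exp(k) + 10.7584)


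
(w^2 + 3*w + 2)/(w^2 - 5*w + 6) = (w^2 + 3*w + 2)/(w^2 - 5*w + 6)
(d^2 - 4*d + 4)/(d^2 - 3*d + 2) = (d - 2)/(d - 1)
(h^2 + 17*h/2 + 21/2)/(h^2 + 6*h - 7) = (h + 3/2)/(h - 1)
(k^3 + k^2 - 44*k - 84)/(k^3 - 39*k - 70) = (k + 6)/(k + 5)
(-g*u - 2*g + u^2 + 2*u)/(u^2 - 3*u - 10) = (-g + u)/(u - 5)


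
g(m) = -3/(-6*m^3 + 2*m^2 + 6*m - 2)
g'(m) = -3*(18*m^2 - 4*m - 6)/(-6*m^3 + 2*m^2 + 6*m - 2)^2 = 3*(-9*m^2 + 2*m + 3)/(2*(3*m^3 - m^2 - 3*m + 1)^2)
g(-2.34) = -0.04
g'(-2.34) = -0.06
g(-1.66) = -0.14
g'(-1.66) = -0.34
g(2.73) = 0.03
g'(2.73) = -0.04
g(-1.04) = -4.46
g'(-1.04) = -116.98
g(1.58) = 0.27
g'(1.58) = -0.78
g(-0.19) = 0.99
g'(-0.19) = 1.50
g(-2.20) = -0.05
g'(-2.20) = -0.08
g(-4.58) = -0.01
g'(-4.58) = -0.00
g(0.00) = 1.50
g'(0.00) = 4.50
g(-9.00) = 0.00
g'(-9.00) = 0.00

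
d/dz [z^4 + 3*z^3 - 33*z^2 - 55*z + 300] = 4*z^3 + 9*z^2 - 66*z - 55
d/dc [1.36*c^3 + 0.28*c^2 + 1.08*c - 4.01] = 4.08*c^2 + 0.56*c + 1.08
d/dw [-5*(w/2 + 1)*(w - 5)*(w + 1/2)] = -15*w^2/2 + 25*w/2 + 115/4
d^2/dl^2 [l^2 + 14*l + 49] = 2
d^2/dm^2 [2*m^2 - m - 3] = 4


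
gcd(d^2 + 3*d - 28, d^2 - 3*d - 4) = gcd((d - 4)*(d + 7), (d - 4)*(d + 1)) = d - 4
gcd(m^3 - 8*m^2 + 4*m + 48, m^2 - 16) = m - 4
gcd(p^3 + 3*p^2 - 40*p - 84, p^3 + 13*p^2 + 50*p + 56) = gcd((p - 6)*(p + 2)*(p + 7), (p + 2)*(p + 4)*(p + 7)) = p^2 + 9*p + 14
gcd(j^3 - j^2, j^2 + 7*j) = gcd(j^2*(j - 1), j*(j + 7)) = j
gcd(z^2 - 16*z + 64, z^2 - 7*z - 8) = z - 8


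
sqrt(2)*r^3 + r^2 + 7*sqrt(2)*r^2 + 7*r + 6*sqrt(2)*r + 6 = (r + 1)*(r + 6)*(sqrt(2)*r + 1)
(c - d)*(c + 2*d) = c^2 + c*d - 2*d^2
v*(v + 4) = v^2 + 4*v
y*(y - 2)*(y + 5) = y^3 + 3*y^2 - 10*y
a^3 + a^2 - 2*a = a*(a - 1)*(a + 2)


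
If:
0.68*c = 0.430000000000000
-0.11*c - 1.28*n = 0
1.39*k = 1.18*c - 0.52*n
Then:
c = 0.63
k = 0.56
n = -0.05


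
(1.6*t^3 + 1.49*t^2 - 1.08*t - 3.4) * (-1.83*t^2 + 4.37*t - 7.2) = -2.928*t^5 + 4.2653*t^4 - 3.0323*t^3 - 9.2256*t^2 - 7.082*t + 24.48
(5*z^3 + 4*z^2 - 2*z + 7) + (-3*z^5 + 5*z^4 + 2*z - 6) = -3*z^5 + 5*z^4 + 5*z^3 + 4*z^2 + 1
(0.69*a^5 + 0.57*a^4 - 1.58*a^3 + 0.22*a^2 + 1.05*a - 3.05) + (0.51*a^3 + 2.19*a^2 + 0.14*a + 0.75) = 0.69*a^5 + 0.57*a^4 - 1.07*a^3 + 2.41*a^2 + 1.19*a - 2.3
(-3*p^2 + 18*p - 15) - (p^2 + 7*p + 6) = -4*p^2 + 11*p - 21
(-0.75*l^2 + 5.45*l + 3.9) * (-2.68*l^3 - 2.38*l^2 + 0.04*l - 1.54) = 2.01*l^5 - 12.821*l^4 - 23.453*l^3 - 7.909*l^2 - 8.237*l - 6.006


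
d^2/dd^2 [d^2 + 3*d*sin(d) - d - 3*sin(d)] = -3*d*sin(d) + 3*sin(d) + 6*cos(d) + 2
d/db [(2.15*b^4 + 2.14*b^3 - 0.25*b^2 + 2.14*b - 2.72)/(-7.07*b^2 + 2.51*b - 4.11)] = (-30.401*b^5 + 1.0597*b^4 - 24.6032*b^3 - 11.8839*b^2 - 36.4058*b - 1.9682)/(49.9849*b^4 - 35.4914*b^3 + 64.4155*b^2 - 20.6322*b + 16.8921)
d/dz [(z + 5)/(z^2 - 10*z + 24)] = (z^2 - 10*z - 2*(z - 5)*(z + 5) + 24)/(z^2 - 10*z + 24)^2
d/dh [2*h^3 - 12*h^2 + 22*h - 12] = 6*h^2 - 24*h + 22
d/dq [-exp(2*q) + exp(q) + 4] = (1 - 2*exp(q))*exp(q)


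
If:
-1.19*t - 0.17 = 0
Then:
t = -0.14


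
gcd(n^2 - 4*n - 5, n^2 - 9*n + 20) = n - 5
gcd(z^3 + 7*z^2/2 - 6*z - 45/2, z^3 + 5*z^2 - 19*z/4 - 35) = z - 5/2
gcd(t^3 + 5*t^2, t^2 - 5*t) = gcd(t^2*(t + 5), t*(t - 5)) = t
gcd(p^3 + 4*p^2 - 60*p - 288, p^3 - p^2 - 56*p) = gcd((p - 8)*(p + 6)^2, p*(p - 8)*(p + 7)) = p - 8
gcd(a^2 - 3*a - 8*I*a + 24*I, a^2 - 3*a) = a - 3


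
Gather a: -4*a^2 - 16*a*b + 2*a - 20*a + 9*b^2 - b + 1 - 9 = -4*a^2 + a*(-16*b - 18) + 9*b^2 - b - 8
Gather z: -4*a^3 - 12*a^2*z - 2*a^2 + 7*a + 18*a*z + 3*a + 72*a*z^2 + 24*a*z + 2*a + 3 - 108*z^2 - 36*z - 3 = -4*a^3 - 2*a^2 + 12*a + z^2*(72*a - 108) + z*(-12*a^2 + 42*a - 36)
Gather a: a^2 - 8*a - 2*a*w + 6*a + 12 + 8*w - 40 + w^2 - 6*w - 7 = a^2 + a*(-2*w - 2) + w^2 + 2*w - 35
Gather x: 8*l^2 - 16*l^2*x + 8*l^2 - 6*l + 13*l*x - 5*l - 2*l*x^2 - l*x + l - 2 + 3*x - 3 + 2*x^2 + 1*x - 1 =16*l^2 - 10*l + x^2*(2 - 2*l) + x*(-16*l^2 + 12*l + 4) - 6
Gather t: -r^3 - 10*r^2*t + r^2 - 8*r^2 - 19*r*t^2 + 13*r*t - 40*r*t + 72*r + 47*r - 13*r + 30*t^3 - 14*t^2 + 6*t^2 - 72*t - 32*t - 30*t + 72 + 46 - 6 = -r^3 - 7*r^2 + 106*r + 30*t^3 + t^2*(-19*r - 8) + t*(-10*r^2 - 27*r - 134) + 112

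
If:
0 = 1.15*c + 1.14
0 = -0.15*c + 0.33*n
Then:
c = -0.99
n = -0.45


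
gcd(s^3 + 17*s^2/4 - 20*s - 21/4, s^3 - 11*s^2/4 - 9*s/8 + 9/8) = s - 3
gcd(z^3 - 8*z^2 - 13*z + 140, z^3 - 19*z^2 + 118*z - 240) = z - 5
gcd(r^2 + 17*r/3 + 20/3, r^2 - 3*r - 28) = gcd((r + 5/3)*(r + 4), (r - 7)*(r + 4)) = r + 4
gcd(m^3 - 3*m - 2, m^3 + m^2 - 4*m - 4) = m^2 - m - 2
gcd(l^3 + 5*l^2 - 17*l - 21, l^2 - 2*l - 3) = l^2 - 2*l - 3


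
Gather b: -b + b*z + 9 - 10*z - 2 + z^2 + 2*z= b*(z - 1) + z^2 - 8*z + 7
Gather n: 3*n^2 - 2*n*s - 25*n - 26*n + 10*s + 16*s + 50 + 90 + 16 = 3*n^2 + n*(-2*s - 51) + 26*s + 156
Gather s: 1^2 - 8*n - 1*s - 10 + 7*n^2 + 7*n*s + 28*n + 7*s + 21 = 7*n^2 + 20*n + s*(7*n + 6) + 12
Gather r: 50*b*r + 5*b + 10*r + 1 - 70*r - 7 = 5*b + r*(50*b - 60) - 6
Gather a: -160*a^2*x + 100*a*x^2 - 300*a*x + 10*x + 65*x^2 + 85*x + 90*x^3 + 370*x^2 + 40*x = -160*a^2*x + a*(100*x^2 - 300*x) + 90*x^3 + 435*x^2 + 135*x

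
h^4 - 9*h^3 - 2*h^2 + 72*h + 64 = (h - 8)*(h - 4)*(h + 1)*(h + 2)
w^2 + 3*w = w*(w + 3)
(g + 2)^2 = g^2 + 4*g + 4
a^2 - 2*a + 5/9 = (a - 5/3)*(a - 1/3)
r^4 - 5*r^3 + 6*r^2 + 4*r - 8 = (r - 2)^3*(r + 1)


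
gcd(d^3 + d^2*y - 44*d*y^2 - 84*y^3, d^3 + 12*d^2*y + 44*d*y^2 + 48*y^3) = d^2 + 8*d*y + 12*y^2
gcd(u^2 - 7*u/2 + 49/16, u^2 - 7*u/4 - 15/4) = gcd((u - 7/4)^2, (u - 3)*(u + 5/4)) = 1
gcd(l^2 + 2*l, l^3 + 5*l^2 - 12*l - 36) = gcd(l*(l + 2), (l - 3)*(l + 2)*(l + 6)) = l + 2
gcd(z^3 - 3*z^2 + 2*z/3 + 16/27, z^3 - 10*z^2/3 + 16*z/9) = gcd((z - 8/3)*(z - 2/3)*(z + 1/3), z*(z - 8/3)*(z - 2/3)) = z^2 - 10*z/3 + 16/9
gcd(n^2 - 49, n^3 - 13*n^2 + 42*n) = n - 7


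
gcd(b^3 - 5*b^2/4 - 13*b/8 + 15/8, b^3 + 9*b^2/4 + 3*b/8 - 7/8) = 1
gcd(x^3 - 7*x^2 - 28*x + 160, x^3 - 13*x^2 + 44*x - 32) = x^2 - 12*x + 32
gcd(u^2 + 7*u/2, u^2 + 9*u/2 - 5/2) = 1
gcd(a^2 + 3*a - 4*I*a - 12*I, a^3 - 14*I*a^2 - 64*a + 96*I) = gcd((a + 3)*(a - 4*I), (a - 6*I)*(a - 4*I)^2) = a - 4*I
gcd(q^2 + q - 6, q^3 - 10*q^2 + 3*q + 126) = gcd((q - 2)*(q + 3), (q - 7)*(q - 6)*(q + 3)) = q + 3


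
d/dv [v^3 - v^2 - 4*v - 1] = 3*v^2 - 2*v - 4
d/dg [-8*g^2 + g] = 1 - 16*g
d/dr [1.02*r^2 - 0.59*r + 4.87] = 2.04*r - 0.59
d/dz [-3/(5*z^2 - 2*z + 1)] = 6*(5*z - 1)/(5*z^2 - 2*z + 1)^2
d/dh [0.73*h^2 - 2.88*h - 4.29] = 1.46*h - 2.88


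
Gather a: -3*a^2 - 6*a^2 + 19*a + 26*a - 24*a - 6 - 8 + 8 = -9*a^2 + 21*a - 6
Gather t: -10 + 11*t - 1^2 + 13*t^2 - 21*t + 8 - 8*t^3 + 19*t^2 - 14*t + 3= -8*t^3 + 32*t^2 - 24*t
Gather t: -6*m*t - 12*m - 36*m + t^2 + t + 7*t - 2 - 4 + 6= -48*m + t^2 + t*(8 - 6*m)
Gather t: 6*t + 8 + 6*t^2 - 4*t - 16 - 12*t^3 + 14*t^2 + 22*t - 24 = -12*t^3 + 20*t^2 + 24*t - 32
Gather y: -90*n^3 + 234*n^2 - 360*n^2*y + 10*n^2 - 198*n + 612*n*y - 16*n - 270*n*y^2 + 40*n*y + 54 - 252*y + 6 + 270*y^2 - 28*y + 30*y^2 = -90*n^3 + 244*n^2 - 214*n + y^2*(300 - 270*n) + y*(-360*n^2 + 652*n - 280) + 60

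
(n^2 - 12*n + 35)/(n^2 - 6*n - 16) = (-n^2 + 12*n - 35)/(-n^2 + 6*n + 16)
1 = 1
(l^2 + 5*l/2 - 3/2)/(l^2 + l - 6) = (l - 1/2)/(l - 2)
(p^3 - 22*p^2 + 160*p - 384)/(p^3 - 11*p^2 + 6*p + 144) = (p - 8)/(p + 3)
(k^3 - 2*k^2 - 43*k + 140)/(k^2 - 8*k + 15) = (k^2 + 3*k - 28)/(k - 3)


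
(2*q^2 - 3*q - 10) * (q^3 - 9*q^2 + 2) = 2*q^5 - 21*q^4 + 17*q^3 + 94*q^2 - 6*q - 20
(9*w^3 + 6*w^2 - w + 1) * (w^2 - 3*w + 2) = 9*w^5 - 21*w^4 - w^3 + 16*w^2 - 5*w + 2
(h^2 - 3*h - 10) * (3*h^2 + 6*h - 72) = 3*h^4 - 3*h^3 - 120*h^2 + 156*h + 720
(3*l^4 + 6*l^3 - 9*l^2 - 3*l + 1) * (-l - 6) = -3*l^5 - 24*l^4 - 27*l^3 + 57*l^2 + 17*l - 6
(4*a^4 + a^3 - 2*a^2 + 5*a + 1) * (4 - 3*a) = -12*a^5 + 13*a^4 + 10*a^3 - 23*a^2 + 17*a + 4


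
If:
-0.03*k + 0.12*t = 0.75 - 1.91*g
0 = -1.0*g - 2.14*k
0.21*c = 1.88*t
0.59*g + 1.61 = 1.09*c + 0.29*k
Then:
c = 1.73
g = 0.38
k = -0.18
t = 0.19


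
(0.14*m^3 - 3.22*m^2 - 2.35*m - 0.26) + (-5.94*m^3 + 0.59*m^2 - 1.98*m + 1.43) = -5.8*m^3 - 2.63*m^2 - 4.33*m + 1.17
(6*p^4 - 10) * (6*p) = 36*p^5 - 60*p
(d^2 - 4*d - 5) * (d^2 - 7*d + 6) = d^4 - 11*d^3 + 29*d^2 + 11*d - 30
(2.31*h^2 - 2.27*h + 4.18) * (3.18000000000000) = 7.3458*h^2 - 7.2186*h + 13.2924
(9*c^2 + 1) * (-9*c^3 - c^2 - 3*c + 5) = -81*c^5 - 9*c^4 - 36*c^3 + 44*c^2 - 3*c + 5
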